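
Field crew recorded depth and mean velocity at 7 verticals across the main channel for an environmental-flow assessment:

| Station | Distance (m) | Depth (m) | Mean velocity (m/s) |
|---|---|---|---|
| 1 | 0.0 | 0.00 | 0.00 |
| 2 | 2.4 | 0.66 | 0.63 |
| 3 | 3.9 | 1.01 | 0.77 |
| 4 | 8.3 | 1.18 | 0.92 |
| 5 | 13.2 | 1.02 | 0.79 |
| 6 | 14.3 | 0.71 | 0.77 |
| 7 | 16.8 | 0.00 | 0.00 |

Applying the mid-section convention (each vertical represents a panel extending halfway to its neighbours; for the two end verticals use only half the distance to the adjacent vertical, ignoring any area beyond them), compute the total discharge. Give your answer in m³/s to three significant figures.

w_2 = (3.9 − 0.0)/2 = 1.95 m; q_2 = 0.63 × 0.66 × 1.95 = 0.8108 m³/s
w_3 = (8.3 − 2.4)/2 = 2.95 m; q_3 = 0.77 × 1.01 × 2.95 = 2.294 m³/s
w_4 = (13.2 − 3.9)/2 = 4.65 m; q_4 = 0.92 × 1.18 × 4.65 = 5.048 m³/s
w_5 = (14.3 − 8.3)/2 = 3 m; q_5 = 0.79 × 1.02 × 3 = 2.417 m³/s
w_6 = (16.8 − 13.2)/2 = 1.8 m; q_6 = 0.77 × 0.71 × 1.8 = 0.9841 m³/s
Stations 1, 7 contribute zero (depth or velocity is 0).
Q = Σ qᵢ = 11.55 m³/s

11.6 m³/s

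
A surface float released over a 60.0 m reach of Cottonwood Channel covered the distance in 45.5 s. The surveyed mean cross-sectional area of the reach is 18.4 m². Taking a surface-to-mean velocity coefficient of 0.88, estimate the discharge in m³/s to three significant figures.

21.4 m³/s

v_surface = L / t̄ = 60.0 / 45.5 = 1.319 m/s
v_mean = 0.88 × 1.319 = 1.160 m/s
Q = A × v_mean = 18.4 × 1.160 = 21.35 m³/s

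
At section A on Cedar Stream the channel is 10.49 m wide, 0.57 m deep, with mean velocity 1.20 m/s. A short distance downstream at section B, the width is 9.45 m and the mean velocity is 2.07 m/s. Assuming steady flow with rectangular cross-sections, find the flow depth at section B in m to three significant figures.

Q = A₁V₁ = (10.49×0.57) × 1.20 = 7.175 m³/s
d₂ = Q/(b₂ V₂) = 7.175/(9.45×2.07) = 0.3668 m

0.367 m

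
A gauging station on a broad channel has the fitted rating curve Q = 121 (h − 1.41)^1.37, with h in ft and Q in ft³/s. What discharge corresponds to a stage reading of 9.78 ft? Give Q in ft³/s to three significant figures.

Q = 121 × (9.78 − 1.41)^1.37 = 121 × 8.37^1.37 = 2223 ft³/s

2220 ft³/s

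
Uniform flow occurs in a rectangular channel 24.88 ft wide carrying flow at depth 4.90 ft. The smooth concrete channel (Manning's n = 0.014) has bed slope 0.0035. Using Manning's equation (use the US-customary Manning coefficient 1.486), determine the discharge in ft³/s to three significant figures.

1770 ft³/s

A = b·y = 24.88 × 4.90 = 121.9 ft²
P = b + 2y = 24.88 + 2×4.90 = 34.68 ft
R = A/P = 121.9/34.68 = 3.515 ft
Q = (1.486/n)·A·R^(2/3)·S^(1/2) = (1.486/0.014) × 121.9 × 3.515^(2/3) × 0.0035^(1/2) = 1770 ft³/s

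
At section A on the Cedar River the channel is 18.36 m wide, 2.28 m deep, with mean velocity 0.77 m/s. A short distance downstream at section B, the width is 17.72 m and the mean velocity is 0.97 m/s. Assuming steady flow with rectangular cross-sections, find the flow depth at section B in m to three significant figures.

Q = A₁V₁ = (18.36×2.28) × 0.77 = 32.23 m³/s
d₂ = Q/(b₂ V₂) = 32.23/(17.72×0.97) = 1.875 m

1.88 m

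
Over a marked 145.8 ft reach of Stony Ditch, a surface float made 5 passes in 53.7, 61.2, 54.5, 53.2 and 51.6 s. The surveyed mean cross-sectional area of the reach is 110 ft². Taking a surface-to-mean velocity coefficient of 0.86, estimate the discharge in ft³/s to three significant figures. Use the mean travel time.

t̄ = (53.7 + 61.2 + 54.5 + 53.2 + 51.6) / 5 = 54.84 s
v_surface = L / t̄ = 145.8 / 54.84 = 2.659 ft/s
v_mean = 0.86 × 2.659 = 2.286 ft/s
Q = A × v_mean = 110 × 2.286 = 251.5 ft³/s

252 ft³/s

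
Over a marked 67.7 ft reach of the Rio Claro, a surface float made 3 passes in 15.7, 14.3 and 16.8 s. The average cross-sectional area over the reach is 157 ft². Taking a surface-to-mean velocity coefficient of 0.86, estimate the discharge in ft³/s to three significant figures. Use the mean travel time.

t̄ = (15.7 + 14.3 + 16.8) / 3 = 15.6 s
v_surface = L / t̄ = 67.7 / 15.6 = 4.340 ft/s
v_mean = 0.86 × 4.340 = 3.732 ft/s
Q = A × v_mean = 157 × 3.732 = 586.0 ft³/s

586 ft³/s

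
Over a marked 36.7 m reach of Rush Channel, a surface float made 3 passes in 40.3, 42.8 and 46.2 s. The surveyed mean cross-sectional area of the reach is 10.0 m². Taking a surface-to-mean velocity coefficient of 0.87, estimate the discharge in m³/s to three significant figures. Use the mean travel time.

t̄ = (40.3 + 42.8 + 46.2) / 3 = 43.1 s
v_surface = L / t̄ = 36.7 / 43.1 = 0.8515 m/s
v_mean = 0.87 × 0.8515 = 0.7408 m/s
Q = A × v_mean = 10.0 × 0.7408 = 7.408 m³/s

7.41 m³/s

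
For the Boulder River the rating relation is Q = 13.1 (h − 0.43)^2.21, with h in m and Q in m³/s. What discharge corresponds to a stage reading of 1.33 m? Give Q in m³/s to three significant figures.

10.4 m³/s

Q = 13.1 × (1.33 − 0.43)^2.21 = 13.1 × 0.9^2.21 = 10.38 m³/s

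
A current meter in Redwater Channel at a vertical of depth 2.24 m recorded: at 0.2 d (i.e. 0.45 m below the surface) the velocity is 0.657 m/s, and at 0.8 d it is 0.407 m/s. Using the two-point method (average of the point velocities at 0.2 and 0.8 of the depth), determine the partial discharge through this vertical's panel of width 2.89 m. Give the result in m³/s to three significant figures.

3.44 m³/s

v̄ = (0.657 + 0.407) / 2 = 0.5320 m/s
q = v̄ × d × w = 0.5320 × 2.24 × 2.89 = 3.444 m³/s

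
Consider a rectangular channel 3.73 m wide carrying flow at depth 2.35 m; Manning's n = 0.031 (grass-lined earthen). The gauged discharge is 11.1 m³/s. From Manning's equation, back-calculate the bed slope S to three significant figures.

0.00146

A = b·y = 3.73 × 2.35 = 8.766 m²
P = b + 2y = 3.73 + 2×2.35 = 8.430 m
R = A/P = 8.766/8.430 = 1.040 m
S = (Q·n / (1·A·R^(2/3)))² = (11.1×0.031 / (1×8.766×1.026))² = 0.001463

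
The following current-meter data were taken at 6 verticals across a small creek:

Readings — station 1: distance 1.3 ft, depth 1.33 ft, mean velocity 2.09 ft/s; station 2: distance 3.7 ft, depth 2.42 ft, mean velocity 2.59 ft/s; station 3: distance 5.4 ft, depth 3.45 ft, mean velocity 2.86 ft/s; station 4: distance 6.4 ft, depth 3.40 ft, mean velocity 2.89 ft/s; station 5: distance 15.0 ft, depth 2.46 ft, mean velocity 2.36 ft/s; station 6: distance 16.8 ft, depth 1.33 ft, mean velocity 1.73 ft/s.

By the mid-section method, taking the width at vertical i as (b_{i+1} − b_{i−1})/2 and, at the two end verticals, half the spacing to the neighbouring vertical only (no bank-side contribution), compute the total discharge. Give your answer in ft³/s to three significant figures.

109 ft³/s

w_1 = (3.7 − 1.3)/2 = 1.2 ft; q_1 = 2.09 × 1.33 × 1.2 = 3.336 ft³/s
w_2 = (5.4 − 1.3)/2 = 2.05 ft; q_2 = 2.59 × 2.42 × 2.05 = 12.85 ft³/s
w_3 = (6.4 − 3.7)/2 = 1.35 ft; q_3 = 2.86 × 3.45 × 1.35 = 13.32 ft³/s
w_4 = (15.0 − 5.4)/2 = 4.8 ft; q_4 = 2.89 × 3.40 × 4.8 = 47.16 ft³/s
w_5 = (16.8 − 6.4)/2 = 5.2 ft; q_5 = 2.36 × 2.46 × 5.2 = 30.19 ft³/s
w_6 = (16.8 − 15.0)/2 = 0.9 ft; q_6 = 1.73 × 1.33 × 0.9 = 2.071 ft³/s
Q = Σ qᵢ = 108.9 ft³/s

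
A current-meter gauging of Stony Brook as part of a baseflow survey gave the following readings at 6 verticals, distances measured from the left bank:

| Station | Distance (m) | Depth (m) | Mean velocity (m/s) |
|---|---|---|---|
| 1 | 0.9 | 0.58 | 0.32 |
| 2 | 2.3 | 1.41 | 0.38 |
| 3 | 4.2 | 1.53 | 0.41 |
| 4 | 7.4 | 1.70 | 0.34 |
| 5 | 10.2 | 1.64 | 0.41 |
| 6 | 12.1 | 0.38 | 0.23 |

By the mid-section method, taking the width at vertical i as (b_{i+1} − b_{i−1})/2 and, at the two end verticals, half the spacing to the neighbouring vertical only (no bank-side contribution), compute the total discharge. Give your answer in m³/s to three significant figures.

6.01 m³/s

w_1 = (2.3 − 0.9)/2 = 0.7 m; q_1 = 0.32 × 0.58 × 0.7 = 0.1299 m³/s
w_2 = (4.2 − 0.9)/2 = 1.65 m; q_2 = 0.38 × 1.41 × 1.65 = 0.8841 m³/s
w_3 = (7.4 − 2.3)/2 = 2.55 m; q_3 = 0.41 × 1.53 × 2.55 = 1.600 m³/s
w_4 = (10.2 − 4.2)/2 = 3 m; q_4 = 0.34 × 1.70 × 3 = 1.734 m³/s
w_5 = (12.1 − 7.4)/2 = 2.35 m; q_5 = 0.41 × 1.64 × 2.35 = 1.580 m³/s
w_6 = (12.1 − 10.2)/2 = 0.95 m; q_6 = 0.23 × 0.38 × 0.95 = 0.08303 m³/s
Q = Σ qᵢ = 6.011 m³/s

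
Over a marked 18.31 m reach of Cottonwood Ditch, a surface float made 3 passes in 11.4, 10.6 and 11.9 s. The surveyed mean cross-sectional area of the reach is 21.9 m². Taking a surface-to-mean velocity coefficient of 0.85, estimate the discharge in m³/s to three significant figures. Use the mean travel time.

30.2 m³/s

t̄ = (11.4 + 10.6 + 11.9) / 3 = 11.3 s
v_surface = L / t̄ = 18.31 / 11.3 = 1.620 m/s
v_mean = 0.85 × 1.620 = 1.377 m/s
Q = A × v_mean = 21.9 × 1.377 = 30.16 m³/s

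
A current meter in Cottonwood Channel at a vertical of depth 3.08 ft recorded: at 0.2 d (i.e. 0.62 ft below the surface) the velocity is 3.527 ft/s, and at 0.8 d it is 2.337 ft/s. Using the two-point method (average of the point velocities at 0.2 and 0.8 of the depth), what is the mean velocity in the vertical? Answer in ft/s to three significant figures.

v̄ = (3.527 + 2.337) / 2 = 2.932 ft/s

2.93 ft/s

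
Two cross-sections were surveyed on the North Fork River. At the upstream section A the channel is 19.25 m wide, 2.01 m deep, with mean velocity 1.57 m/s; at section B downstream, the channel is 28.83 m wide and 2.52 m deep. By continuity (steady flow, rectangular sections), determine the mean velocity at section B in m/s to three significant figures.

0.836 m/s

Q = A₁V₁ = (19.25×2.01) × 1.57 = 60.75 m³/s
A₂ = 28.83 × 2.52 = 72.65 m²
V₂ = Q/A₂ = 60.75/72.65 = 0.8361 m/s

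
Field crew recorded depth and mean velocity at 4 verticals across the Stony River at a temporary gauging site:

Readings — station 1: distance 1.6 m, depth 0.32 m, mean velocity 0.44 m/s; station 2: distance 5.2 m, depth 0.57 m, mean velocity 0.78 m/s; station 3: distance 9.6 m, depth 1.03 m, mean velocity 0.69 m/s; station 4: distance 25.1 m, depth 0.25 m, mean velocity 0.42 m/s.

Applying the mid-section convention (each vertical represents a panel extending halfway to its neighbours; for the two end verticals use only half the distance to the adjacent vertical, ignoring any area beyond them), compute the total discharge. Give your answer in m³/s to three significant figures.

9.92 m³/s

w_1 = (5.2 − 1.6)/2 = 1.8 m; q_1 = 0.44 × 0.32 × 1.8 = 0.2534 m³/s
w_2 = (9.6 − 1.6)/2 = 4 m; q_2 = 0.78 × 0.57 × 4 = 1.778 m³/s
w_3 = (25.1 − 5.2)/2 = 9.95 m; q_3 = 0.69 × 1.03 × 9.95 = 7.071 m³/s
w_4 = (25.1 − 9.6)/2 = 7.75 m; q_4 = 0.42 × 0.25 × 7.75 = 0.8138 m³/s
Q = Σ qᵢ = 9.917 m³/s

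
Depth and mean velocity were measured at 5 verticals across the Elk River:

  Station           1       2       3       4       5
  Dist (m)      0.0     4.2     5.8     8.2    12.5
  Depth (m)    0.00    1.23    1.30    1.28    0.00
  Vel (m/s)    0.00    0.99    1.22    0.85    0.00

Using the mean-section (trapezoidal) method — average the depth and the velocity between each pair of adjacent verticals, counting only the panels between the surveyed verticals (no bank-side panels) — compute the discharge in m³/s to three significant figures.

7.89 m³/s

Panel 1-2: Δb = 4.2 m, d̄ = (0.00+1.23)/2 = 0.615, v̄ = (0.00+0.99)/2 = 0.495 → q = 4.2×0.615×0.495 = 1.279 m³/s
Panel 2-3: Δb = 1.6 m, d̄ = (1.23+1.30)/2 = 1.265, v̄ = (0.99+1.22)/2 = 1.105 → q = 1.6×1.265×1.105 = 2.237 m³/s
Panel 3-4: Δb = 2.4 m, d̄ = (1.30+1.28)/2 = 1.29, v̄ = (1.22+0.85)/2 = 1.035 → q = 2.4×1.29×1.035 = 3.204 m³/s
Panel 4-5: Δb = 4.3 m, d̄ = (1.28+0.00)/2 = 0.64, v̄ = (0.85+0.00)/2 = 0.425 → q = 4.3×0.64×0.425 = 1.170 m³/s
Q = Σ q = 7.889 m³/s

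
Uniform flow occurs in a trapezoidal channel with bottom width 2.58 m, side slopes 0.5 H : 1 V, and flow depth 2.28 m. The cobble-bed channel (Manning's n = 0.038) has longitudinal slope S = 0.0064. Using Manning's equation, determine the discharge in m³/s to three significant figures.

19.1 m³/s

A = (b + z·y)·y = (2.58 + 0.5×2.28)×2.28 = 8.482 m²
P = b + 2y√(1+z²) = 2.58 + 2×2.28×√(1+0.5²) = 7.678 m
R = A/P = 8.482/7.678 = 1.105 m
Q = (1/n)·A·R^(2/3)·S^(1/2) = (1/0.038) × 8.482 × 1.105^(2/3) × 0.0064^(1/2) = 19.08 m³/s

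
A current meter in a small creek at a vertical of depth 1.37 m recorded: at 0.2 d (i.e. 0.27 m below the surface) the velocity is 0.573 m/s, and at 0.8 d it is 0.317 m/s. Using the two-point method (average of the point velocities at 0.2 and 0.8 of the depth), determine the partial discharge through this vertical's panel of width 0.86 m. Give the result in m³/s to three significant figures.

v̄ = (0.573 + 0.317) / 2 = 0.4450 m/s
q = v̄ × d × w = 0.4450 × 1.37 × 0.86 = 0.5243 m³/s

0.524 m³/s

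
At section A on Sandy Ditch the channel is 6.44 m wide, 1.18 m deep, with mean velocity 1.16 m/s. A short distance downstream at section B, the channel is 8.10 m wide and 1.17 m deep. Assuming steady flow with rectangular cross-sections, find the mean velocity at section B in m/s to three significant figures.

0.930 m/s

Q = A₁V₁ = (6.44×1.18) × 1.16 = 8.815 m³/s
A₂ = 8.10 × 1.17 = 9.477 m²
V₂ = Q/A₂ = 8.815/9.477 = 0.9302 m/s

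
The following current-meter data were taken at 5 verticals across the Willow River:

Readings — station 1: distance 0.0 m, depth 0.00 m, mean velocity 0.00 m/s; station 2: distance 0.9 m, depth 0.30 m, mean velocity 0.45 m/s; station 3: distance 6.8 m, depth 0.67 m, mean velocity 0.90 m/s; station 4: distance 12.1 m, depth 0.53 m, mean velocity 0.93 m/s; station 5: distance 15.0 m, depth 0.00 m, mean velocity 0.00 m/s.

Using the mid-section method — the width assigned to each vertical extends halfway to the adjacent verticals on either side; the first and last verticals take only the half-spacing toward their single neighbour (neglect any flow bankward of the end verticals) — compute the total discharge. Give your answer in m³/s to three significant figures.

w_2 = (6.8 − 0.0)/2 = 3.4 m; q_2 = 0.45 × 0.30 × 3.4 = 0.4590 m³/s
w_3 = (12.1 − 0.9)/2 = 5.6 m; q_3 = 0.90 × 0.67 × 5.6 = 3.377 m³/s
w_4 = (15.0 − 6.8)/2 = 4.1 m; q_4 = 0.93 × 0.53 × 4.1 = 2.021 m³/s
Stations 1, 5 contribute zero (depth or velocity is 0).
Q = Σ qᵢ = 5.857 m³/s

5.86 m³/s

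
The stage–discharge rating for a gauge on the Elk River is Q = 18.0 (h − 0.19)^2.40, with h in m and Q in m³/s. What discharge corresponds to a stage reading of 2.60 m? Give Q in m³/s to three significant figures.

Q = 18.0 × (2.60 − 0.19)^2.40 = 18.0 × 2.41^2.40 = 148.6 m³/s

149 m³/s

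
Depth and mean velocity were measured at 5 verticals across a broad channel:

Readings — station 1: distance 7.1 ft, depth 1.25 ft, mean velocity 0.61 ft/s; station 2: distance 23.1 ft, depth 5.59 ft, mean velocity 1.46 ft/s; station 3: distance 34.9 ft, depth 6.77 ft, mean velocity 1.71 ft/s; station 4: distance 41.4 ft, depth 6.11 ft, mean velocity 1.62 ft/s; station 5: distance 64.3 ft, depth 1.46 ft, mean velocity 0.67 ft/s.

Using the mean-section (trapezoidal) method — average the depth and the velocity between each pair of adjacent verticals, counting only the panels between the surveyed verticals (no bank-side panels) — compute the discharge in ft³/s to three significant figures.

341 ft³/s

Panel 1-2: Δb = 16 ft, d̄ = (1.25+5.59)/2 = 3.42, v̄ = (0.61+1.46)/2 = 1.035 → q = 16×3.42×1.035 = 56.64 ft³/s
Panel 2-3: Δb = 11.8 ft, d̄ = (5.59+6.77)/2 = 6.18, v̄ = (1.46+1.71)/2 = 1.585 → q = 11.8×6.18×1.585 = 115.6 ft³/s
Panel 3-4: Δb = 6.5 ft, d̄ = (6.77+6.11)/2 = 6.44, v̄ = (1.71+1.62)/2 = 1.665 → q = 6.5×6.44×1.665 = 69.70 ft³/s
Panel 4-5: Δb = 22.9 ft, d̄ = (6.11+1.46)/2 = 3.785, v̄ = (1.62+0.67)/2 = 1.145 → q = 22.9×3.785×1.145 = 99.24 ft³/s
Q = Σ q = 341.2 ft³/s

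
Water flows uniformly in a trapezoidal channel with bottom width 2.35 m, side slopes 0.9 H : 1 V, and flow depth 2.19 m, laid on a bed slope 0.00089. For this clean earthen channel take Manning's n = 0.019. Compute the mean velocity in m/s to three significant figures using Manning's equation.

1.72 m/s

A = (b + z·y)·y = (2.35 + 0.9×2.19)×2.19 = 9.463 m²
P = b + 2y√(1+z²) = 2.35 + 2×2.19×√(1+0.9²) = 8.243 m
R = A/P = 9.463/8.243 = 1.148 m
Q = (1/n)·A·R^(2/3)·S^(1/2) = (1/0.019) × 9.463 × 1.148^(2/3) × 0.00089^(1/2) = 16.29 m³/s
V = Q/A = 16.29/9.463 = 1.722 m/s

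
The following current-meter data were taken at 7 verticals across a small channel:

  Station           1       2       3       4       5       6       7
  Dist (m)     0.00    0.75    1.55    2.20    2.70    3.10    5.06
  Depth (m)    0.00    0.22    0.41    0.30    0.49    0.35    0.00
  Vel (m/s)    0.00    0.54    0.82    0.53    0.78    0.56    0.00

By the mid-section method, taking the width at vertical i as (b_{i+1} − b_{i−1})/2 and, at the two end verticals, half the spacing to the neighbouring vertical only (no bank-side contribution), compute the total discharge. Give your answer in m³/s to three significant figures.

0.831 m³/s

w_2 = (1.55 − 0.00)/2 = 0.775 m; q_2 = 0.54 × 0.22 × 0.775 = 0.09207 m³/s
w_3 = (2.20 − 0.75)/2 = 0.725 m; q_3 = 0.82 × 0.41 × 0.725 = 0.2437 m³/s
w_4 = (2.70 − 1.55)/2 = 0.575 m; q_4 = 0.53 × 0.30 × 0.575 = 0.09143 m³/s
w_5 = (3.10 − 2.20)/2 = 0.45 m; q_5 = 0.78 × 0.49 × 0.45 = 0.1720 m³/s
w_6 = (5.06 − 2.70)/2 = 1.18 m; q_6 = 0.56 × 0.35 × 1.18 = 0.2313 m³/s
Stations 1, 7 contribute zero (depth or velocity is 0).
Q = Σ qᵢ = 0.8305 m³/s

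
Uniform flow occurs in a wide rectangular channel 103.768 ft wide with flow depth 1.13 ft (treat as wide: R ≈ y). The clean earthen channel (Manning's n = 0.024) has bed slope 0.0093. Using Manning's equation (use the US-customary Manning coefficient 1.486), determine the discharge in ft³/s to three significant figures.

760 ft³/s

A = b·y = 103.768 × 1.13 = 117.3 ft²
Wide channel: R ≈ y = 1.13 ft
Q = (1.486/n)·A·R^(2/3)·S^(1/2) = (1.486/0.024) × 117.3 × 1.130^(2/3) × 0.0093^(1/2) = 759.6 ft³/s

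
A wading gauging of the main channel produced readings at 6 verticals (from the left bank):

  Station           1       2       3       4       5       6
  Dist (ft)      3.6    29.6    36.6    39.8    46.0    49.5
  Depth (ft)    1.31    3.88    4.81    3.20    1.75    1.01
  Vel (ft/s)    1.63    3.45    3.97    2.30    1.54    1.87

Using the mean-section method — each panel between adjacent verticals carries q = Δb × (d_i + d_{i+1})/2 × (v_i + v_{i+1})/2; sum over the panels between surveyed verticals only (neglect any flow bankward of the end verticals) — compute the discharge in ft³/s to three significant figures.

Panel 1-2: Δb = 26 ft, d̄ = (1.31+3.88)/2 = 2.595, v̄ = (1.63+3.45)/2 = 2.54 → q = 26×2.595×2.54 = 171.4 ft³/s
Panel 2-3: Δb = 7 ft, d̄ = (3.88+4.81)/2 = 4.345, v̄ = (3.45+3.97)/2 = 3.71 → q = 7×4.345×3.71 = 112.8 ft³/s
Panel 3-4: Δb = 3.2 ft, d̄ = (4.81+3.20)/2 = 4.005, v̄ = (3.97+2.30)/2 = 3.135 → q = 3.2×4.005×3.135 = 40.18 ft³/s
Panel 4-5: Δb = 6.2 ft, d̄ = (3.20+1.75)/2 = 2.475, v̄ = (2.30+1.54)/2 = 1.92 → q = 6.2×2.475×1.92 = 29.46 ft³/s
Panel 5-6: Δb = 3.5 ft, d̄ = (1.75+1.01)/2 = 1.38, v̄ = (1.54+1.87)/2 = 1.705 → q = 3.5×1.38×1.705 = 8.235 ft³/s
Q = Σ q = 362.1 ft³/s

362 ft³/s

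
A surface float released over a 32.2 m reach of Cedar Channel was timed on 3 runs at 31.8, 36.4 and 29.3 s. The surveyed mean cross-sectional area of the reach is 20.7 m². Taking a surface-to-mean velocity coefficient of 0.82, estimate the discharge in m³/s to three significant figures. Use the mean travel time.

t̄ = (31.8 + 36.4 + 29.3) / 3 = 32.5 s
v_surface = L / t̄ = 32.2 / 32.5 = 0.9908 m/s
v_mean = 0.82 × 0.9908 = 0.8124 m/s
Q = A × v_mean = 20.7 × 0.8124 = 16.82 m³/s

16.8 m³/s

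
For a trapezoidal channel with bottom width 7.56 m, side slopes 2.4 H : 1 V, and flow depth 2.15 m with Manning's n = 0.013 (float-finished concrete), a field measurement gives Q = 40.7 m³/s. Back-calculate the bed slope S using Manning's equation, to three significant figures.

0.000226

A = (b + z·y)·y = (7.56 + 2.4×2.15)×2.15 = 27.35 m²
P = b + 2y√(1+z²) = 7.56 + 2×2.15×√(1+2.4²) = 18.74 m
R = A/P = 27.35/18.74 = 1.459 m
S = (Q·n / (1·A·R^(2/3)))² = (40.7×0.013 / (1×27.35×1.287))² = 0.0002261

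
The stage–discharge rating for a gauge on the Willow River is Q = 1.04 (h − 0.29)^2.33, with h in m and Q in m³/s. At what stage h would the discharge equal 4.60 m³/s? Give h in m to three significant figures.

h − h₀ = (Q/C)^(1/b) = (4.60/1.04)^(1/2.33) = 1.893 m
h = 0.29 + 1.893 = 2.183 m

2.18 m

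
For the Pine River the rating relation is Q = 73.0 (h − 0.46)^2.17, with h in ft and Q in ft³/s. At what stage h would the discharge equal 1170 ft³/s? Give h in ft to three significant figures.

h − h₀ = (Q/C)^(1/b) = (1170/73.0)^(1/2.17) = 3.591 ft
h = 0.46 + 3.591 = 4.051 ft

4.05 ft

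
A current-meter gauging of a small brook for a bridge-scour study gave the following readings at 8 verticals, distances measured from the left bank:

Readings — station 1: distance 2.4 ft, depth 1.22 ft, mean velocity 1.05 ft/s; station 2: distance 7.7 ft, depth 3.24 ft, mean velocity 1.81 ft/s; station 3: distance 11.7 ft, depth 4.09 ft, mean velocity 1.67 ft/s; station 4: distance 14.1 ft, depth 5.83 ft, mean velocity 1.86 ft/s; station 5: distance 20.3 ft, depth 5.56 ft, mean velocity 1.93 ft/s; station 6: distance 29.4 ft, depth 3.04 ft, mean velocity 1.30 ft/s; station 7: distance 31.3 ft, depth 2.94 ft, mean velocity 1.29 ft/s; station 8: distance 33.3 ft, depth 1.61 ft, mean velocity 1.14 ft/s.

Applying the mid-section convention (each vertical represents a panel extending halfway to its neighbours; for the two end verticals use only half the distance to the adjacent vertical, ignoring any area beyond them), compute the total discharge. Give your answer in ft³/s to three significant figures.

w_1 = (7.7 − 2.4)/2 = 2.65 ft; q_1 = 1.05 × 1.22 × 2.65 = 3.395 ft³/s
w_2 = (11.7 − 2.4)/2 = 4.65 ft; q_2 = 1.81 × 3.24 × 4.65 = 27.27 ft³/s
w_3 = (14.1 − 7.7)/2 = 3.2 ft; q_3 = 1.67 × 4.09 × 3.2 = 21.86 ft³/s
w_4 = (20.3 − 11.7)/2 = 4.3 ft; q_4 = 1.86 × 5.83 × 4.3 = 46.63 ft³/s
w_5 = (29.4 − 14.1)/2 = 7.65 ft; q_5 = 1.93 × 5.56 × 7.65 = 82.09 ft³/s
w_6 = (31.3 − 20.3)/2 = 5.5 ft; q_6 = 1.30 × 3.04 × 5.5 = 21.74 ft³/s
w_7 = (33.3 − 29.4)/2 = 1.95 ft; q_7 = 1.29 × 2.94 × 1.95 = 7.396 ft³/s
w_8 = (33.3 − 31.3)/2 = 1 ft; q_8 = 1.14 × 1.61 × 1 = 1.835 ft³/s
Q = Σ qᵢ = 212.2 ft³/s

212 ft³/s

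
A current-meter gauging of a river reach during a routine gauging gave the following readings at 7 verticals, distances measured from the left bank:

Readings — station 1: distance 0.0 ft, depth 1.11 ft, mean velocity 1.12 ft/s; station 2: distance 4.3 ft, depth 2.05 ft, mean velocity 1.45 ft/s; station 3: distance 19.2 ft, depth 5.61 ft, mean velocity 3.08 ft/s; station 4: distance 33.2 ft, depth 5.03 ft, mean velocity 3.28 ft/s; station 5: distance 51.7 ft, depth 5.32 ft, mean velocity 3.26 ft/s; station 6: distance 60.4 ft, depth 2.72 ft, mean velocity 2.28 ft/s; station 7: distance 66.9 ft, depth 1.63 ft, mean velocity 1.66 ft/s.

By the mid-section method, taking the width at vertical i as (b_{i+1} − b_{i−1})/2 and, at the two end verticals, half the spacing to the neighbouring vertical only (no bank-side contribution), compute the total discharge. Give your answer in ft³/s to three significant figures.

841 ft³/s

w_1 = (4.3 − 0.0)/2 = 2.15 ft; q_1 = 1.12 × 1.11 × 2.15 = 2.673 ft³/s
w_2 = (19.2 − 0.0)/2 = 9.6 ft; q_2 = 1.45 × 2.05 × 9.6 = 28.54 ft³/s
w_3 = (33.2 − 4.3)/2 = 14.45 ft; q_3 = 3.08 × 5.61 × 14.45 = 249.7 ft³/s
w_4 = (51.7 − 19.2)/2 = 16.25 ft; q_4 = 3.28 × 5.03 × 16.25 = 268.1 ft³/s
w_5 = (60.4 − 33.2)/2 = 13.6 ft; q_5 = 3.26 × 5.32 × 13.6 = 235.9 ft³/s
w_6 = (66.9 − 51.7)/2 = 7.6 ft; q_6 = 2.28 × 2.72 × 7.6 = 47.13 ft³/s
w_7 = (66.9 − 60.4)/2 = 3.25 ft; q_7 = 1.66 × 1.63 × 3.25 = 8.794 ft³/s
Q = Σ qᵢ = 840.8 ft³/s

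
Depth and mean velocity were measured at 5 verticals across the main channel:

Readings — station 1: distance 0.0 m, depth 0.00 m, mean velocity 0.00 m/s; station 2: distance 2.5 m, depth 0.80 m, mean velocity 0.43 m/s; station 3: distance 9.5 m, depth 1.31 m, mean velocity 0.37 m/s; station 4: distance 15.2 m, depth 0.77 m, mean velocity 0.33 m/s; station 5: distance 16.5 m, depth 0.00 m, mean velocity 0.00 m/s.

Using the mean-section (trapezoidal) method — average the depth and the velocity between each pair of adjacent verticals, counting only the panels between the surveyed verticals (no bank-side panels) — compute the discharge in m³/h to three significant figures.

Panel 1-2: Δb = 2.5 m, d̄ = (0.00+0.80)/2 = 0.4, v̄ = (0.00+0.43)/2 = 0.215 → q = 2.5×0.4×0.215 = 0.2150 m³/s
Panel 2-3: Δb = 7 m, d̄ = (0.80+1.31)/2 = 1.055, v̄ = (0.43+0.37)/2 = 0.4 → q = 7×1.055×0.4 = 2.954 m³/s
Panel 3-4: Δb = 5.7 m, d̄ = (1.31+0.77)/2 = 1.04, v̄ = (0.37+0.33)/2 = 0.35 → q = 5.7×1.04×0.35 = 2.075 m³/s
Panel 4-5: Δb = 1.3 m, d̄ = (0.77+0.00)/2 = 0.385, v̄ = (0.33+0.00)/2 = 0.165 → q = 1.3×0.385×0.165 = 0.08258 m³/s
Q = Σ q = 5.326 m³/s
= 5.326 × 3600 = 19170 m³/h

19200 m³/h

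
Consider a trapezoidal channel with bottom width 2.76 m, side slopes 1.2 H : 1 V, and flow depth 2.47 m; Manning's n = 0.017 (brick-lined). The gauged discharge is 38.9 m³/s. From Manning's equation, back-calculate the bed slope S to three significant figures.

0.00147

A = (b + z·y)·y = (2.76 + 1.2×2.47)×2.47 = 14.14 m²
P = b + 2y√(1+z²) = 2.76 + 2×2.47×√(1+1.2²) = 10.48 m
R = A/P = 14.14/10.48 = 1.350 m
S = (Q·n / (1·A·R^(2/3)))² = (38.9×0.017 / (1×14.14×1.221))² = 0.001467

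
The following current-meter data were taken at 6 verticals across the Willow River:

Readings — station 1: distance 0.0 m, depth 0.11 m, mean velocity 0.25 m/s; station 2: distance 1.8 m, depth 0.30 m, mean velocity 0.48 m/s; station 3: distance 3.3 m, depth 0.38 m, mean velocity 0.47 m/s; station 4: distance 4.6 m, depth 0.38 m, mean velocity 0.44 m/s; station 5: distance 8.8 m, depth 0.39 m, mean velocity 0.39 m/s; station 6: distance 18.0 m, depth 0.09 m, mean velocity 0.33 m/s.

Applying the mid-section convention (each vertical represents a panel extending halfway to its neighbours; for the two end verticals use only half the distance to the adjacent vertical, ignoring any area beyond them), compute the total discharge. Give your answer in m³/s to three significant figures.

w_1 = (1.8 − 0.0)/2 = 0.9 m; q_1 = 0.25 × 0.11 × 0.9 = 0.02475 m³/s
w_2 = (3.3 − 0.0)/2 = 1.65 m; q_2 = 0.48 × 0.30 × 1.65 = 0.2376 m³/s
w_3 = (4.6 − 1.8)/2 = 1.4 m; q_3 = 0.47 × 0.38 × 1.4 = 0.2500 m³/s
w_4 = (8.8 − 3.3)/2 = 2.75 m; q_4 = 0.44 × 0.38 × 2.75 = 0.4598 m³/s
w_5 = (18.0 − 4.6)/2 = 6.7 m; q_5 = 0.39 × 0.39 × 6.7 = 1.019 m³/s
w_6 = (18.0 − 8.8)/2 = 4.6 m; q_6 = 0.33 × 0.09 × 4.6 = 0.1366 m³/s
Q = Σ qᵢ = 2.128 m³/s

2.13 m³/s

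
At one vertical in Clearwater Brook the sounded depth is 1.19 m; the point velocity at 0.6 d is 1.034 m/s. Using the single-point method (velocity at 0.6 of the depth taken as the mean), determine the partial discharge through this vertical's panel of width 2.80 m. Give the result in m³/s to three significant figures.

3.45 m³/s

v̄ = v₀.₆ = 1.034 m/s
q = v̄ × d × w = 1.034 × 1.19 × 2.80 = 3.445 m³/s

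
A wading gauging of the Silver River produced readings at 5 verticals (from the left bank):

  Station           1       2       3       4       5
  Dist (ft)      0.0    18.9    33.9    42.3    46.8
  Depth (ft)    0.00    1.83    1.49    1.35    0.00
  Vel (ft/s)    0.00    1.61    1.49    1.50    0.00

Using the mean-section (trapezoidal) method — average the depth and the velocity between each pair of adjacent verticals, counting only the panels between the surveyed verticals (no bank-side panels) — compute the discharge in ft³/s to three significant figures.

Panel 1-2: Δb = 18.9 ft, d̄ = (0.00+1.83)/2 = 0.915, v̄ = (0.00+1.61)/2 = 0.805 → q = 18.9×0.915×0.805 = 13.92 ft³/s
Panel 2-3: Δb = 15 ft, d̄ = (1.83+1.49)/2 = 1.66, v̄ = (1.61+1.49)/2 = 1.55 → q = 15×1.66×1.55 = 38.60 ft³/s
Panel 3-4: Δb = 8.4 ft, d̄ = (1.49+1.35)/2 = 1.42, v̄ = (1.49+1.50)/2 = 1.495 → q = 8.4×1.42×1.495 = 17.83 ft³/s
Panel 4-5: Δb = 4.5 ft, d̄ = (1.35+0.00)/2 = 0.675, v̄ = (1.50+0.00)/2 = 0.75 → q = 4.5×0.675×0.75 = 2.278 ft³/s
Q = Σ q = 72.63 ft³/s

72.6 ft³/s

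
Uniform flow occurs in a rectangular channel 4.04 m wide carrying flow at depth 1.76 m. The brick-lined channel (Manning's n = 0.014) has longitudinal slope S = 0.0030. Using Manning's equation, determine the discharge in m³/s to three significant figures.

26.7 m³/s

A = b·y = 4.04 × 1.76 = 7.110 m²
P = b + 2y = 4.04 + 2×1.76 = 7.560 m
R = A/P = 7.110/7.560 = 0.9405 m
Q = (1/n)·A·R^(2/3)·S^(1/2) = (1/0.014) × 7.110 × 0.9405^(2/3) × 0.0030^(1/2) = 26.70 m³/s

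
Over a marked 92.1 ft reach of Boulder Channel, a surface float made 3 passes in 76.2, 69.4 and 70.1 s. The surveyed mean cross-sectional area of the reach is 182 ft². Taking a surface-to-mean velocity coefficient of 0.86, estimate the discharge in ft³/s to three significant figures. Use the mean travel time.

200 ft³/s

t̄ = (76.2 + 69.4 + 70.1) / 3 = 71.9 s
v_surface = L / t̄ = 92.1 / 71.9 = 1.281 ft/s
v_mean = 0.86 × 1.281 = 1.102 ft/s
Q = A × v_mean = 182 × 1.102 = 200.5 ft³/s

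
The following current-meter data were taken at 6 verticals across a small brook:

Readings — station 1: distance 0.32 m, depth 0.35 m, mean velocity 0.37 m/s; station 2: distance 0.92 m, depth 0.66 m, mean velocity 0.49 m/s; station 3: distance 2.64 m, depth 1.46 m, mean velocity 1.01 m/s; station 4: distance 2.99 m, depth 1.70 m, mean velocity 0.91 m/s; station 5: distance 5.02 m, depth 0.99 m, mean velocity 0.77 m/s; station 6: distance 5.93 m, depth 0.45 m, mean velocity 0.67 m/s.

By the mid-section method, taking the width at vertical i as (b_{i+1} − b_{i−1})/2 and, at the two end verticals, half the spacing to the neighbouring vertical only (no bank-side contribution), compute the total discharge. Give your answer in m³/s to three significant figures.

w_1 = (0.92 − 0.32)/2 = 0.3 m; q_1 = 0.37 × 0.35 × 0.3 = 0.03885 m³/s
w_2 = (2.64 − 0.32)/2 = 1.16 m; q_2 = 0.49 × 0.66 × 1.16 = 0.3751 m³/s
w_3 = (2.99 − 0.92)/2 = 1.035 m; q_3 = 1.01 × 1.46 × 1.035 = 1.526 m³/s
w_4 = (5.02 − 2.64)/2 = 1.19 m; q_4 = 0.91 × 1.70 × 1.19 = 1.841 m³/s
w_5 = (5.93 − 2.99)/2 = 1.47 m; q_5 = 0.77 × 0.99 × 1.47 = 1.121 m³/s
w_6 = (5.93 − 5.02)/2 = 0.455 m; q_6 = 0.67 × 0.45 × 0.455 = 0.1372 m³/s
Q = Σ qᵢ = 5.039 m³/s

5.04 m³/s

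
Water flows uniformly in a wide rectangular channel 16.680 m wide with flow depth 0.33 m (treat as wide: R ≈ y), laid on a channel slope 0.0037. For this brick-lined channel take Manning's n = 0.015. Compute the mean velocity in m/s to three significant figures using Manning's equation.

A = b·y = 16.680 × 0.33 = 5.504 m²
Wide channel: R ≈ y = 0.33 m
Q = (1/n)·A·R^(2/3)·S^(1/2) = (1/0.015) × 5.504 × 0.3300^(2/3) × 0.0037^(1/2) = 10.66 m³/s
V = Q/A = 10.66/5.504 = 1.937 m/s

1.94 m/s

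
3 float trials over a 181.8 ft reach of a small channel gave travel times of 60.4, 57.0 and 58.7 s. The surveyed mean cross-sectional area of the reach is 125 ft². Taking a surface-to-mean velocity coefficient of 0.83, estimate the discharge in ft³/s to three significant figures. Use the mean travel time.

321 ft³/s

t̄ = (60.4 + 57.0 + 58.7) / 3 = 58.7 s
v_surface = L / t̄ = 181.8 / 58.7 = 3.097 ft/s
v_mean = 0.83 × 3.097 = 2.571 ft/s
Q = A × v_mean = 125 × 2.571 = 321.3 ft³/s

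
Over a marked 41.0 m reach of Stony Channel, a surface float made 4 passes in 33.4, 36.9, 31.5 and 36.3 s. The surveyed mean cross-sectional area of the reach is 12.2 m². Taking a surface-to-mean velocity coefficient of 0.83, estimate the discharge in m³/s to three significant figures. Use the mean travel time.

12.0 m³/s

t̄ = (33.4 + 36.9 + 31.5 + 36.3) / 4 = 34.525 s
v_surface = L / t̄ = 41.0 / 34.525 = 1.188 m/s
v_mean = 0.83 × 1.188 = 0.9857 m/s
Q = A × v_mean = 12.2 × 0.9857 = 12.03 m³/s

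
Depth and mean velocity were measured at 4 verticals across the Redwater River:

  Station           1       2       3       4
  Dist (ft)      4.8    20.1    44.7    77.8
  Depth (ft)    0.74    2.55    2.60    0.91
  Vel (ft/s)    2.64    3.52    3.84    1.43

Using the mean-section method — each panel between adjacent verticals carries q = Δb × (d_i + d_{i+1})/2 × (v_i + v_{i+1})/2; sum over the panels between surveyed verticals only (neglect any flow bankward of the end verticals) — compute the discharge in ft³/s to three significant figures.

Panel 1-2: Δb = 15.3 ft, d̄ = (0.74+2.55)/2 = 1.645, v̄ = (2.64+3.52)/2 = 3.08 → q = 15.3×1.645×3.08 = 77.52 ft³/s
Panel 2-3: Δb = 24.6 ft, d̄ = (2.55+2.60)/2 = 2.575, v̄ = (3.52+3.84)/2 = 3.68 → q = 24.6×2.575×3.68 = 233.1 ft³/s
Panel 3-4: Δb = 33.1 ft, d̄ = (2.60+0.91)/2 = 1.755, v̄ = (3.84+1.43)/2 = 2.635 → q = 33.1×1.755×2.635 = 153.1 ft³/s
Q = Σ q = 463.7 ft³/s

464 ft³/s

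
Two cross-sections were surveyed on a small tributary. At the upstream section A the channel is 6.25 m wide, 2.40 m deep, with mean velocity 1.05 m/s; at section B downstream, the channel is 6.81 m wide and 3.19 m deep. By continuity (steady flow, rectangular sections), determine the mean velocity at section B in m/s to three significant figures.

Q = A₁V₁ = (6.25×2.40) × 1.05 = 15.75 m³/s
A₂ = 6.81 × 3.19 = 21.72 m²
V₂ = Q/A₂ = 15.75/21.72 = 0.7250 m/s

0.725 m/s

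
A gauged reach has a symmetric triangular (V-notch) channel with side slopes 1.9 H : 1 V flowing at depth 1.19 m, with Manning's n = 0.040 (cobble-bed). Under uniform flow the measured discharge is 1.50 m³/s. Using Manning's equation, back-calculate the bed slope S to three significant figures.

A = z·y² = 1.9×1.19² = 2.691 m²
P = 2y√(1+z²) = 2×1.19×√(1+1.9²) = 5.110 m
R = A/P = 2.691/5.110 = 0.5265 m
S = (Q·n / (1·A·R^(2/3)))² = (1.50×0.040 / (1×2.691×0.6520))² = 0.001170

0.00117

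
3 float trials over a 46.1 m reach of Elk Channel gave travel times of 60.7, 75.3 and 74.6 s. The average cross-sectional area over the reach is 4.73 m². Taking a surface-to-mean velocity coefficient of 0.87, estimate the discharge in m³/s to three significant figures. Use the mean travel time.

2.70 m³/s

t̄ = (60.7 + 75.3 + 74.6) / 3 = 70.2 s
v_surface = L / t̄ = 46.1 / 70.2 = 0.6567 m/s
v_mean = 0.87 × 0.6567 = 0.5713 m/s
Q = A × v_mean = 4.73 × 0.5713 = 2.702 m³/s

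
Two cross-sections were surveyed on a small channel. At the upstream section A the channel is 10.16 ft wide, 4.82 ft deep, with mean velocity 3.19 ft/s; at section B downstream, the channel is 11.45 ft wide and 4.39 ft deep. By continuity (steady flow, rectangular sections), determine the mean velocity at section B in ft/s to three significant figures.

3.11 ft/s

Q = A₁V₁ = (10.16×4.82) × 3.19 = 156.2 ft³/s
A₂ = 11.45 × 4.39 = 50.27 ft²
V₂ = Q/A₂ = 156.2/50.27 = 3.108 ft/s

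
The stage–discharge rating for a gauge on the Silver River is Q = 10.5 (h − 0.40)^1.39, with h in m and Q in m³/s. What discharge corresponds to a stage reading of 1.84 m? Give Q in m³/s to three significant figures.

Q = 10.5 × (1.84 − 0.40)^1.39 = 10.5 × 1.44^1.39 = 17.43 m³/s

17.4 m³/s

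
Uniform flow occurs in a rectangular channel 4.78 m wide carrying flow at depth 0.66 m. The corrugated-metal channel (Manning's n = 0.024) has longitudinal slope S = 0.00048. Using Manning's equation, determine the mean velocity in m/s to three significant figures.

A = b·y = 4.78 × 0.66 = 3.155 m²
P = b + 2y = 4.78 + 2×0.66 = 6.100 m
R = A/P = 3.155/6.100 = 0.5172 m
Q = (1/n)·A·R^(2/3)·S^(1/2) = (1/0.024) × 3.155 × 0.5172^(2/3) × 0.00048^(1/2) = 1.856 m³/s
V = Q/A = 1.856/3.155 = 0.5882 m/s

0.588 m/s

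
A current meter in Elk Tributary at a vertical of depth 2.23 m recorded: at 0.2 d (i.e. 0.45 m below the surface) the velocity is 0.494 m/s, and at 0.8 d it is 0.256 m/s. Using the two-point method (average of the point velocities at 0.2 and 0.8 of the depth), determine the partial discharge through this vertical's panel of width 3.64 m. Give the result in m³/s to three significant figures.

3.04 m³/s

v̄ = (0.494 + 0.256) / 2 = 0.3750 m/s
q = v̄ × d × w = 0.3750 × 2.23 × 3.64 = 3.044 m³/s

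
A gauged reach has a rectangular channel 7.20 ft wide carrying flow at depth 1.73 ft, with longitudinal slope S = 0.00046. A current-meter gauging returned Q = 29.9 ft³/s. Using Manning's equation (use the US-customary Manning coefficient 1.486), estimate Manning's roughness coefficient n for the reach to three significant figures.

A = b·y = 7.20 × 1.73 = 12.46 ft²
P = b + 2y = 7.20 + 2×1.73 = 10.66 ft
R = A/P = 12.46/10.66 = 1.168 ft
n = (1.486/Q)·A·R^(2/3)·S^(1/2) = (1.486/29.9) × 12.46 × 1.109 × 0.02145 = 0.01473

0.0147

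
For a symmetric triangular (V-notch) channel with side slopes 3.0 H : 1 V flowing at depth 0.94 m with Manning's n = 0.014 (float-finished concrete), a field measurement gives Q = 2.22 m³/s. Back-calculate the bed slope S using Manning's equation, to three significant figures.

0.000404

A = z·y² = 3.0×0.94² = 2.651 m²
P = 2y√(1+z²) = 2×0.94×√(1+3.0²) = 5.945 m
R = A/P = 2.651/5.945 = 0.4459 m
S = (Q·n / (1·A·R^(2/3)))² = (2.22×0.014 / (1×2.651×0.5836))² = 0.0004036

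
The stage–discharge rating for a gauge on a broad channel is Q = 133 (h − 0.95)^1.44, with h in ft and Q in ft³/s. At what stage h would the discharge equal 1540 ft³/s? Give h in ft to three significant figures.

6.43 ft

h − h₀ = (Q/C)^(1/b) = (1540/133)^(1/1.44) = 5.478 ft
h = 0.95 + 5.478 = 6.428 ft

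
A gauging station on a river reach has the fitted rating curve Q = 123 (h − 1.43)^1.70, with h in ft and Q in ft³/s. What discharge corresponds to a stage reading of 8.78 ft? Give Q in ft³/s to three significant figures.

Q = 123 × (8.78 − 1.43)^1.70 = 123 × 7.35^1.70 = 3653 ft³/s

3650 ft³/s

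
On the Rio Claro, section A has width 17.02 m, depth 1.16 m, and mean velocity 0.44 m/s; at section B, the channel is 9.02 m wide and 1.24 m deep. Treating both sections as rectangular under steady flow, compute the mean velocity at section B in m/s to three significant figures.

0.777 m/s

Q = A₁V₁ = (17.02×1.16) × 0.44 = 8.687 m³/s
A₂ = 9.02 × 1.24 = 11.18 m²
V₂ = Q/A₂ = 8.687/11.18 = 0.7767 m/s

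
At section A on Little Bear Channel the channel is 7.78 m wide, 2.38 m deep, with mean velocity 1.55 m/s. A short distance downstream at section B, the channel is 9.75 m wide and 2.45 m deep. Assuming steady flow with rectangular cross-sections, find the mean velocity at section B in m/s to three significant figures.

1.20 m/s

Q = A₁V₁ = (7.78×2.38) × 1.55 = 28.70 m³/s
A₂ = 9.75 × 2.45 = 23.89 m²
V₂ = Q/A₂ = 28.70/23.89 = 1.201 m/s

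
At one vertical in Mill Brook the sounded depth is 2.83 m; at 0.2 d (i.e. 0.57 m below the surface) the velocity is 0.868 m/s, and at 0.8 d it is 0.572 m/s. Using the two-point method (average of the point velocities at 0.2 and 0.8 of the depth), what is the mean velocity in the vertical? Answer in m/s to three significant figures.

0.720 m/s

v̄ = (0.868 + 0.572) / 2 = 0.7200 m/s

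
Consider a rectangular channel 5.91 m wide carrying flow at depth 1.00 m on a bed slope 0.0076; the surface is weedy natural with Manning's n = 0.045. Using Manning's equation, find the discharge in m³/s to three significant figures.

9.43 m³/s

A = b·y = 5.91 × 1.00 = 5.910 m²
P = b + 2y = 5.91 + 2×1.00 = 7.910 m
R = A/P = 5.910/7.910 = 0.7472 m
Q = (1/n)·A·R^(2/3)·S^(1/2) = (1/0.045) × 5.910 × 0.7472^(2/3) × 0.0076^(1/2) = 9.427 m³/s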